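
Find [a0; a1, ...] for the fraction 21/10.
[2; 10]

Euclidean algorithm steps:
21 = 2 × 10 + 1
10 = 10 × 1 + 0
Continued fraction: [2; 10]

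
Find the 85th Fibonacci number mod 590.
125

Matrix identity: Q^n = [[F_(n+1), F_n], [F_n, F_(n-1)]] with Q = [[1,1],[1,0]].
n = 85 = 1010101₂. Square-and-multiply, entries mod 590:
Q^1 = [[1,1],[1,0]]
Q^2 = (Q^1)² = [[2,1],[1,1]]
Q^5 = (Q^2)²·Q = [[8,5],[5,3]]
Q^10 = (Q^5)² = [[89,55],[55,34]]
Q^21 = (Q^10)²·Q = [[11,326],[326,275]]
Q^42 = (Q^21)² = [[197,16],[16,181]]
Q^85 = (Q^42)²·Q = [[273,125],[125,148]]
F_85 mod 590 = Q^85[0][1] = 125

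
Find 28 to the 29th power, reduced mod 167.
38

Repeated squaring. Binary of 29 = 11101.
28^1 ≡ 28 (mod 167); 28^2 ≡ 116 (mod 167); 28^4 ≡ 96 (mod 167); 28^8 ≡ 31 (mod 167); 28^16 ≡ 126 (mod 167)
28^29 = 28^1 × 28^4 × 28^8 × 28^16 ≡ 38 (mod 167)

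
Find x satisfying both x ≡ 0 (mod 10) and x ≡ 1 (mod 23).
70

Using Chinese Remainder Theorem:
M = 10 × 23 = 230
M1 = 23, M2 = 10
y1 = 23^(-1) mod 10 = 7
y2 = 10^(-1) mod 23 = 7
x = (0×23×7 + 1×10×7) mod 230 = 70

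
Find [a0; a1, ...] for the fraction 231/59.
[3; 1, 10, 1, 4]

Euclidean algorithm steps:
231 = 3 × 59 + 54
59 = 1 × 54 + 5
54 = 10 × 5 + 4
5 = 1 × 4 + 1
4 = 4 × 1 + 0
Continued fraction: [3; 1, 10, 1, 4]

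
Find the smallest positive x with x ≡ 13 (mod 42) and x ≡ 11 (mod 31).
1189

Using Chinese Remainder Theorem:
M = 42 × 31 = 1302
M1 = 31, M2 = 42
y1 = 31^(-1) mod 42 = 19
y2 = 42^(-1) mod 31 = 17
x = (13×31×19 + 11×42×17) mod 1302 = 1189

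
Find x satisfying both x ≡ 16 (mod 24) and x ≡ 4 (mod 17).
208

Using Chinese Remainder Theorem:
M = 24 × 17 = 408
M1 = 17, M2 = 24
y1 = 17^(-1) mod 24 = 17
y2 = 24^(-1) mod 17 = 5
x = (16×17×17 + 4×24×5) mod 408 = 208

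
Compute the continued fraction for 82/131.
[0; 1, 1, 1, 2, 16]

Euclidean algorithm steps:
82 = 0 × 131 + 82
131 = 1 × 82 + 49
82 = 1 × 49 + 33
49 = 1 × 33 + 16
33 = 2 × 16 + 1
16 = 16 × 1 + 0
Continued fraction: [0; 1, 1, 1, 2, 16]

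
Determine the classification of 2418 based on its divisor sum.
abundant

Proper divisors of 2418: sum = 1 + 2 + 3 + 6 + 13 + 26 + 31 + 39 + 62 + 78 + 93 + 186 + 403 + 806 + 1209 = 2958
Since 2958 > 2418, 2418 is abundant.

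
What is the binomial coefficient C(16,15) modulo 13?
3

Using Lucas' theorem:
Write n=16 and k=15 in base 13:
n in base 13: [1, 3]
k in base 13: [1, 2]
C(16,15) mod 13 = ∏ C(n_i, k_i) mod 13
Digit binomials (mod 13): C(1,1) = 1; C(3,2) = 3
Product: 1 × 3 = 3 ≡ 3 (mod 13)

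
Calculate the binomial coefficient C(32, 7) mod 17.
9

Using Lucas' theorem:
Write n=32 and k=7 in base 17:
n in base 17: [1, 15]
k in base 17: [0, 7]
C(32,7) mod 17 = ∏ C(n_i, k_i) mod 17
Digit binomials (mod 17): C(1,0) = 1; C(15,7) = 6435 ≡ 9
Product: 1 × 9 = 9 ≡ 9 (mod 17)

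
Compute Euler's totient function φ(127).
126

127 = 127
φ(n) = n × ∏(1 - 1/p) for each prime p dividing n
φ(127) = 127 × (1 - 1/127) = 126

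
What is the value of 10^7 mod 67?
49

Repeated squaring. Binary of 7 = 111.
10^1 ≡ 10 (mod 67); 10^2 ≡ 33 (mod 67); 10^4 ≡ 17 (mod 67)
10^7 = 10^1 × 10^2 × 10^4 ≡ 49 (mod 67)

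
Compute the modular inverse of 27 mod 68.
63

gcd(27, 68) = 1, so the inverse exists.
Extended Euclidean algorithm on (68, 27):
68 = 2 × 27 + 14  ⟹  14 = (1)·68 + (-2)·27
27 = 1 × 14 + 13  ⟹  13 = (-1)·68 + (3)·27
14 = 1 × 13 + 1  ⟹  1 = (2)·68 + (-5)·27
So (-5)·27 ≡ 1 (mod 68), i.e. 27^(-1) ≡ -5 ≡ 63 (mod 68).
Check: 27 × 63 = 1701 ≡ 1 (mod 68)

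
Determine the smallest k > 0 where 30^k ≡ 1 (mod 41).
40

41 is prime, so ord(30) divides φ(41) = 40.
Divisors of 40: 1, 2, 4, 5, 8, 10, 20, 40.
Repeated squaring: 30^1 ≡ 30, 30^2 ≡ 39, 30^4 ≡ 4, 30^8 ≡ 16, 30^16 ≡ 10, 30^32 ≡ 18 (mod 41).
Test 30^d mod 41 for each divisor d in increasing order:
30^1 ≡ 30
30^2 ≡ 39
30^4 ≡ 4
30^5 = 30^4·30^1 ≡ 38
30^8 ≡ 16
30^10 = 30^8·30^2 ≡ 9
30^20 = 30^16·30^4 ≡ 40
30^40 = 30^32·30^8 ≡ 1  ← first divisor giving 1
The order is 40.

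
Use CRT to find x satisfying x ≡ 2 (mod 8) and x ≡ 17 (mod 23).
178

Using Chinese Remainder Theorem:
M = 8 × 23 = 184
M1 = 23, M2 = 8
y1 = 23^(-1) mod 8 = 7
y2 = 8^(-1) mod 23 = 3
x = (2×23×7 + 17×8×3) mod 184 = 178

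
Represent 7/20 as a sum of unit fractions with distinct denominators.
1/3 + 1/60

Greedy algorithm:
7/20: ceiling(20/7) = 3, use 1/3
1/60: ceiling(60/1) = 60, use 1/60
Result: 7/20 = 1/3 + 1/60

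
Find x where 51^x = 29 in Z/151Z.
126

Baby-step giant-step with step n = ⌈√151⌉ = 13.
Baby steps 51^j mod 151 (j:value) for j=0..12: 0:1, 1:51, 2:34, 3:73, 4:99, 5:66, 6:44, 7:130, 8:137, 9:41, 10:128, 11:35, 12:124.
Giant-step multiplier: 51^(-13) ≡ 51^(150-13) = 51^137 ≡ 109 (mod 151).
Giant steps γ_i = 29·109^i mod 151: γ_0=29, γ_1=141, γ_2=118, γ_3=27, γ_4=74, γ_5=63, γ_6=72, γ_7=147, γ_8=17, γ_9=41 (in table at j=9).
x = i·n + j = 9·13 + 9 = 126.
Check: 51^126 ≡ 29 (mod 151).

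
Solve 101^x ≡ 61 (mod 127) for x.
24

Baby-step giant-step with step n = ⌈√127⌉ = 12.
Baby steps 101^j mod 127 (j:value) for j=0..11: 0:1, 1:101, 2:41, 3:77, 4:30, 5:109, 6:87, 7:24, 8:11, 9:95, 10:70, 11:85.
Giant-step multiplier: 101^(-12) ≡ 101^(126-12) = 101^114 ≡ 122 (mod 127).
Giant steps γ_i = 61·122^i mod 127: γ_0=61, γ_1=76, γ_2=1 (in table at j=0).
x = i·n + j = 2·12 + 0 = 24.
Check: 101^24 ≡ 61 (mod 127).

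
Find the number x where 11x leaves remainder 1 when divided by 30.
11

gcd(11, 30) = 1, so the inverse exists.
Extended Euclidean algorithm on (30, 11):
30 = 2 × 11 + 8  ⟹  8 = (1)·30 + (-2)·11
11 = 1 × 8 + 3  ⟹  3 = (-1)·30 + (3)·11
8 = 2 × 3 + 2  ⟹  2 = (3)·30 + (-8)·11
3 = 1 × 2 + 1  ⟹  1 = (-4)·30 + (11)·11
So (11)·11 ≡ 1 (mod 30), i.e. 11^(-1) ≡ 11 (mod 30).
Check: 11 × 11 = 121 ≡ 1 (mod 30)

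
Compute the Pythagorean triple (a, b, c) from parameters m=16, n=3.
(247, 96, 265)

Euclid's formula: a = m² - n², b = 2mn, c = m² + n²
m = 16, n = 3
a = 16² - 3² = 256 - 9 = 247
b = 2 × 16 × 3 = 96
c = 16² + 3² = 256 + 9 = 265
Verification: 247² + 96² = 61009 + 9216 = 70225 = 265² ✓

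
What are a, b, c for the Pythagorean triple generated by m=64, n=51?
(1495, 6528, 6697)

Euclid's formula: a = m² - n², b = 2mn, c = m² + n²
m = 64, n = 51
a = 64² - 51² = 4096 - 2601 = 1495
b = 2 × 64 × 51 = 6528
c = 64² + 51² = 4096 + 2601 = 6697
Verification: 1495² + 6528² = 2235025 + 42614784 = 44849809 = 6697² ✓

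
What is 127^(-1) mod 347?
194

gcd(127, 347) = 1, so the inverse exists.
Extended Euclidean algorithm on (347, 127):
347 = 2 × 127 + 93  ⟹  93 = (1)·347 + (-2)·127
127 = 1 × 93 + 34  ⟹  34 = (-1)·347 + (3)·127
93 = 2 × 34 + 25  ⟹  25 = (3)·347 + (-8)·127
34 = 1 × 25 + 9  ⟹  9 = (-4)·347 + (11)·127
25 = 2 × 9 + 7  ⟹  7 = (11)·347 + (-30)·127
9 = 1 × 7 + 2  ⟹  2 = (-15)·347 + (41)·127
7 = 3 × 2 + 1  ⟹  1 = (56)·347 + (-153)·127
So (-153)·127 ≡ 1 (mod 347), i.e. 127^(-1) ≡ -153 ≡ 194 (mod 347).
Check: 127 × 194 = 24638 ≡ 1 (mod 347)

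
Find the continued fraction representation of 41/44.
[0; 1, 13, 1, 2]

Euclidean algorithm steps:
41 = 0 × 44 + 41
44 = 1 × 41 + 3
41 = 13 × 3 + 2
3 = 1 × 2 + 1
2 = 2 × 1 + 0
Continued fraction: [0; 1, 13, 1, 2]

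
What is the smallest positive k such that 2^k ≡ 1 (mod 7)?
3

7 is prime, so ord(2) divides φ(7) = 6.
Divisors of 6: 1, 2, 3, 6.
Repeated squaring: 2^1 ≡ 2, 2^2 ≡ 4, 2^4 ≡ 2 (mod 7).
Test 2^d mod 7 for each divisor d in increasing order:
2^1 ≡ 2
2^2 ≡ 4
2^3 = 2^2·2^1 ≡ 1  ← first divisor giving 1
The order is 3.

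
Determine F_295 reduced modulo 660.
445

Matrix identity: Q^n = [[F_(n+1), F_n], [F_n, F_(n-1)]] with Q = [[1,1],[1,0]].
n = 295 = 100100111₂. Square-and-multiply, entries mod 660:
Q^1 = [[1,1],[1,0]]
Q^2 = (Q^1)² = [[2,1],[1,1]]
Q^4 = (Q^2)² = [[5,3],[3,2]]
Q^9 = (Q^4)²·Q = [[55,34],[34,21]]
Q^18 = (Q^9)² = [[221,604],[604,277]]
Q^36 = (Q^18)² = [[497,492],[492,5]]
Q^73 = (Q^36)²·Q = [[157,13],[13,144]]
Q^147 = (Q^73)²·Q = [[351,398],[398,613]]
Q^295 = (Q^147)²·Q = [[657,445],[445,212]]
F_295 mod 660 = Q^295[0][1] = 445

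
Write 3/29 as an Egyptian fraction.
1/10 + 1/290

Greedy algorithm:
3/29: ceiling(29/3) = 10, use 1/10
1/290: ceiling(290/1) = 290, use 1/290
Result: 3/29 = 1/10 + 1/290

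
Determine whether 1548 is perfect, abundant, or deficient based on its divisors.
abundant

Proper divisors of 1548: sum = 1 + 2 + 3 + 4 + 6 + 9 + 12 + 18 + ... + 258 + 387 + 516 + 774 (17 divisors) = 2456
Since 2456 > 1548, 1548 is abundant.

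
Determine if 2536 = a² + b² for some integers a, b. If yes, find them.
6² + 50² (a=6, b=50)

Factorization: 2536 = 2^3 × 317
By Fermat: n is sum of two squares iff every prime p ≡ 3 (mod 4) appears to even power.
All primes ≡ 3 (mod 4) appear to even power.
Search a = 0, 1, 2, … for 2536 - a² a perfect square: first hit at a = 6: 2536 - 36 = 2500 = 50².
2536 = 6² + 50² = 36 + 2500 ✓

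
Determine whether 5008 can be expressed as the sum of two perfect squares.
48² + 52² (a=48, b=52)

Factorization: 5008 = 2^4 × 313
By Fermat: n is sum of two squares iff every prime p ≡ 3 (mod 4) appears to even power.
All primes ≡ 3 (mod 4) appear to even power.
Search a = 0, 1, 2, … for 5008 - a² a perfect square: first hit at a = 48: 5008 - 2304 = 2704 = 52².
5008 = 48² + 52² = 2304 + 2704 ✓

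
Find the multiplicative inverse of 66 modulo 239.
134

gcd(66, 239) = 1, so the inverse exists.
Extended Euclidean algorithm on (239, 66):
239 = 3 × 66 + 41  ⟹  41 = (1)·239 + (-3)·66
66 = 1 × 41 + 25  ⟹  25 = (-1)·239 + (4)·66
41 = 1 × 25 + 16  ⟹  16 = (2)·239 + (-7)·66
25 = 1 × 16 + 9  ⟹  9 = (-3)·239 + (11)·66
16 = 1 × 9 + 7  ⟹  7 = (5)·239 + (-18)·66
9 = 1 × 7 + 2  ⟹  2 = (-8)·239 + (29)·66
7 = 3 × 2 + 1  ⟹  1 = (29)·239 + (-105)·66
So (-105)·66 ≡ 1 (mod 239), i.e. 66^(-1) ≡ -105 ≡ 134 (mod 239).
Check: 66 × 134 = 8844 ≡ 1 (mod 239)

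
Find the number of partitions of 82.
20506255

p(n) counts ways to write n as a sum of positive integers (order ignored).
Euler's pentagonal recurrence: p(k) = p(k-1) + p(k-2) - p(k-5) - p(k-7) + p(k-12) + p(k-15) - ... (offsets j(3j∓1)/2, signs ++--, p(0)=1, p(<0)=0).
DP table for k = 0..81: p(0)=1, p(1)=1, p(2)=2, p(3)=3, p(4)=5, p(5)=7, p(6)=11, p(7)=15, p(8)=22, p(9)=30, p(10)=42, p(11)=56, p(12)=77, p(13)=101, p(14)=135, p(15)=176, p(16)=231, p(17)=297, p(18)=385, p(19)=490, p(20)=627, p(21)=792, p(22)=1002, p(23)=1255, p(24)=1575, p(25)=1958, p(26)=2436, p(27)=3010, p(28)=3718, p(29)=4565, p(30)=5604, p(31)=6842, p(32)=8349, p(33)=10143, p(34)=12310, p(35)=14883, p(36)=17977, p(37)=21637, p(38)=26015, p(39)=31185, p(40)=37338, p(41)=44583, p(42)=53174, p(43)=63261, p(44)=75175, p(45)=89134, p(46)=105558, p(47)=124754, p(48)=147273, p(49)=173525, p(50)=204226, p(51)=239943, p(52)=281589, p(53)=329931, p(54)=386155, p(55)=451276, p(56)=526823, p(57)=614154, p(58)=715220, p(59)=831820, p(60)=966467, p(61)=1121505, p(62)=1300156, p(63)=1505499, p(64)=1741630, p(65)=2012558, p(66)=2323520, p(67)=2679689, p(68)=3087735, p(69)=3554345, p(70)=4087968, p(71)=4697205, p(72)=5392783, p(73)=6185689, p(74)=7089500, p(75)=8118264, p(76)=9289091, p(77)=10619863, p(78)=12132164, p(79)=13848650, p(80)=15796476, p(81)=18004327.
Final step: p(82) = p(81) + p(80) - p(77) - p(75) + p(70) + p(67) - p(60) - p(56) + p(47) + p(42) - p(31) - p(25) + p(12) + p(5)
= 18004327 + 15796476 - 10619863 - 8118264 + 4087968 + 2679689 - 966467 - 526823 + 124754 + 53174 - 6842 - 1958 + 77 + 7
= 20506255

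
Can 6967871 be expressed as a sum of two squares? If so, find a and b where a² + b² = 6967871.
Not possible

Factorization: 6967871 = 191^3
By Fermat: n is sum of two squares iff every prime p ≡ 3 (mod 4) appears to even power.
Prime(s) ≡ 3 (mod 4) with odd exponent: [(191, 3)]
Therefore 6967871 cannot be expressed as a² + b².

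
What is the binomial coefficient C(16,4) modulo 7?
0

Using Lucas' theorem:
Write n=16 and k=4 in base 7:
n in base 7: [2, 2]
k in base 7: [0, 4]
C(16,4) mod 7 = ∏ C(n_i, k_i) mod 7
Digit binomials (mod 7): C(2,0) = 1; C(2,4) = 0 (k_i > n_i)
Product: 1 × 0 = 0 ≡ 0 (mod 7)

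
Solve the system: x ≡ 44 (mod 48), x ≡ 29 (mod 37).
140

Using Chinese Remainder Theorem:
M = 48 × 37 = 1776
M1 = 37, M2 = 48
y1 = 37^(-1) mod 48 = 13
y2 = 48^(-1) mod 37 = 27
x = (44×37×13 + 29×48×27) mod 1776 = 140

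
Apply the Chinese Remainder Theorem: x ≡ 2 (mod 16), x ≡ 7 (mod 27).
34

Using Chinese Remainder Theorem:
M = 16 × 27 = 432
M1 = 27, M2 = 16
y1 = 27^(-1) mod 16 = 3
y2 = 16^(-1) mod 27 = 22
x = (2×27×3 + 7×16×22) mod 432 = 34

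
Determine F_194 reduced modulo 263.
217

Matrix identity: Q^n = [[F_(n+1), F_n], [F_n, F_(n-1)]] with Q = [[1,1],[1,0]].
n = 194 = 11000010₂. Square-and-multiply, entries mod 263:
Q^1 = [[1,1],[1,0]]
Q^3 = (Q^1)²·Q = [[3,2],[2,1]]
Q^6 = (Q^3)² = [[13,8],[8,5]]
Q^12 = (Q^6)² = [[233,144],[144,89]]
Q^24 = (Q^12)² = [[70,80],[80,253]]
Q^48 = (Q^24)² = [[254,66],[66,188]]
Q^97 = (Q^48)²·Q = [[208,229],[229,242]]
Q^194 = (Q^97)² = [[236,217],[217,19]]
F_194 mod 263 = Q^194[0][1] = 217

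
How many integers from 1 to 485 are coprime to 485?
384

485 = 5 × 97
φ(n) = n × ∏(1 - 1/p) for each prime p dividing n
φ(485) = 485 × (1 - 1/5) × (1 - 1/97) = 384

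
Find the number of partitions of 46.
105558

p(n) counts ways to write n as a sum of positive integers (order ignored).
Euler's pentagonal recurrence: p(k) = p(k-1) + p(k-2) - p(k-5) - p(k-7) + p(k-12) + p(k-15) - ... (offsets j(3j∓1)/2, signs ++--, p(0)=1, p(<0)=0).
DP table for k = 0..45: p(0)=1, p(1)=1, p(2)=2, p(3)=3, p(4)=5, p(5)=7, p(6)=11, p(7)=15, p(8)=22, p(9)=30, p(10)=42, p(11)=56, p(12)=77, p(13)=101, p(14)=135, p(15)=176, p(16)=231, p(17)=297, p(18)=385, p(19)=490, p(20)=627, p(21)=792, p(22)=1002, p(23)=1255, p(24)=1575, p(25)=1958, p(26)=2436, p(27)=3010, p(28)=3718, p(29)=4565, p(30)=5604, p(31)=6842, p(32)=8349, p(33)=10143, p(34)=12310, p(35)=14883, p(36)=17977, p(37)=21637, p(38)=26015, p(39)=31185, p(40)=37338, p(41)=44583, p(42)=53174, p(43)=63261, p(44)=75175, p(45)=89134.
Final step: p(46) = p(45) + p(44) - p(41) - p(39) + p(34) + p(31) - p(24) - p(20) + p(11) + p(6)
= 89134 + 75175 - 44583 - 31185 + 12310 + 6842 - 1575 - 627 + 56 + 11
= 105558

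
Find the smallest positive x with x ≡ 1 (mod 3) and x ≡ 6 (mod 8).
22

Using Chinese Remainder Theorem:
M = 3 × 8 = 24
M1 = 8, M2 = 3
y1 = 8^(-1) mod 3 = 2
y2 = 3^(-1) mod 8 = 3
x = (1×8×2 + 6×3×3) mod 24 = 22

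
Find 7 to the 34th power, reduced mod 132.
25

Repeated squaring. Binary of 34 = 100010.
7^1 ≡ 7 (mod 132); 7^2 ≡ 49 (mod 132); 7^4 ≡ 25 (mod 132); 7^8 ≡ 97 (mod 132); 7^16 ≡ 37 (mod 132); 7^32 ≡ 49 (mod 132)
7^34 = 7^2 × 7^32 ≡ 25 (mod 132)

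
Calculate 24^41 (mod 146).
76

Repeated squaring. Binary of 41 = 101001.
24^1 ≡ 24 (mod 146); 24^2 ≡ 138 (mod 146); 24^4 ≡ 64 (mod 146); 24^8 ≡ 8 (mod 146); 24^16 ≡ 64 (mod 146); 24^32 ≡ 8 (mod 146)
24^41 = 24^1 × 24^8 × 24^32 ≡ 76 (mod 146)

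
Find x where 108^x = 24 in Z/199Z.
77

Baby-step giant-step with step n = ⌈√199⌉ = 15.
Baby steps 108^j mod 199 (j:value) for j=0..14: 0:1, 1:108, 2:122, 3:42, 4:158, 5:149, 6:172, 7:69, 8:89, 9:60, 10:112, 11:156, 12:132, 13:127, 14:184.
Giant-step multiplier: 108^(-15) ≡ 108^(198-15) = 108^183 ≡ 135 (mod 199).
Giant steps γ_i = 24·135^i mod 199: γ_0=24, γ_1=56, γ_2=197, γ_3=128, γ_4=166, γ_5=122 (in table at j=2).
x = i·n + j = 5·15 + 2 = 77.
Check: 108^77 ≡ 24 (mod 199).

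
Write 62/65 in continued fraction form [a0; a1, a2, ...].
[0; 1, 20, 1, 2]

Euclidean algorithm steps:
62 = 0 × 65 + 62
65 = 1 × 62 + 3
62 = 20 × 3 + 2
3 = 1 × 2 + 1
2 = 2 × 1 + 0
Continued fraction: [0; 1, 20, 1, 2]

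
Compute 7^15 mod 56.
7

Repeated squaring. Binary of 15 = 1111.
7^1 ≡ 7 (mod 56); 7^2 ≡ 49 (mod 56); 7^4 ≡ 49 (mod 56); 7^8 ≡ 49 (mod 56)
7^15 = 7^1 × 7^2 × 7^4 × 7^8 ≡ 7 (mod 56)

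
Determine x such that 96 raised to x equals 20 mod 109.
106

Baby-step giant-step with step n = ⌈√109⌉ = 11.
Baby steps 96^j mod 109 (j:value) for j=0..10: 0:1, 1:96, 2:60, 3:92, 4:3, 5:70, 6:71, 7:58, 8:9, 9:101, 10:104.
Giant-step multiplier: 96^(-11) ≡ 96^(108-11) = 96^97 ≡ 52 (mod 109).
Giant steps γ_i = 20·52^i mod 109: γ_0=20, γ_1=59, γ_2=16, γ_3=69, γ_4=100, γ_5=77, γ_6=80, γ_7=18, γ_8=64, γ_9=58 (in table at j=7).
x = i·n + j = 9·11 + 7 = 106.
Check: 96^106 ≡ 20 (mod 109).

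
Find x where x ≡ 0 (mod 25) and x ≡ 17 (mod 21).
500

Using Chinese Remainder Theorem:
M = 25 × 21 = 525
M1 = 21, M2 = 25
y1 = 21^(-1) mod 25 = 6
y2 = 25^(-1) mod 21 = 16
x = (0×21×6 + 17×25×16) mod 525 = 500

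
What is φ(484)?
220

484 = 2^2 × 11^2
φ(n) = n × ∏(1 - 1/p) for each prime p dividing n
φ(484) = 484 × (1 - 1/2) × (1 - 1/11) = 220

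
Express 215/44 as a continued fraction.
[4; 1, 7, 1, 4]

Euclidean algorithm steps:
215 = 4 × 44 + 39
44 = 1 × 39 + 5
39 = 7 × 5 + 4
5 = 1 × 4 + 1
4 = 4 × 1 + 0
Continued fraction: [4; 1, 7, 1, 4]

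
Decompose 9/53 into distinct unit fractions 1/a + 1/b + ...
1/6 + 1/318

Greedy algorithm:
9/53: ceiling(53/9) = 6, use 1/6
1/318: ceiling(318/1) = 318, use 1/318
Result: 9/53 = 1/6 + 1/318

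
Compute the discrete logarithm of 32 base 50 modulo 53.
11

Baby-step giant-step with step n = ⌈√53⌉ = 8.
Baby steps 50^j mod 53 (j:value) for j=0..7: 0:1, 1:50, 2:9, 3:26, 4:28, 5:22, 6:40, 7:39.
Giant-step multiplier: 50^(-8) ≡ 50^(52-8) = 50^44 ≡ 24 (mod 53).
Giant steps γ_i = 32·24^i mod 53: γ_0=32, γ_1=26 (in table at j=3).
x = i·n + j = 1·8 + 3 = 11.
Check: 50^11 ≡ 32 (mod 53).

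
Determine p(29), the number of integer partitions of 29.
4565

p(n) counts ways to write n as a sum of positive integers (order ignored).
Euler's pentagonal recurrence: p(k) = p(k-1) + p(k-2) - p(k-5) - p(k-7) + p(k-12) + p(k-15) - ... (offsets j(3j∓1)/2, signs ++--, p(0)=1, p(<0)=0).
DP table for k = 0..28: p(0)=1, p(1)=1, p(2)=2, p(3)=3, p(4)=5, p(5)=7, p(6)=11, p(7)=15, p(8)=22, p(9)=30, p(10)=42, p(11)=56, p(12)=77, p(13)=101, p(14)=135, p(15)=176, p(16)=231, p(17)=297, p(18)=385, p(19)=490, p(20)=627, p(21)=792, p(22)=1002, p(23)=1255, p(24)=1575, p(25)=1958, p(26)=2436, p(27)=3010, p(28)=3718.
Final step: p(29) = p(28) + p(27) - p(24) - p(22) + p(17) + p(14) - p(7) - p(3)
= 3718 + 3010 - 1575 - 1002 + 297 + 135 - 15 - 3
= 4565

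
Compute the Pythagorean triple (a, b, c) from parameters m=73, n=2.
(5325, 292, 5333)

Euclid's formula: a = m² - n², b = 2mn, c = m² + n²
m = 73, n = 2
a = 73² - 2² = 5329 - 4 = 5325
b = 2 × 73 × 2 = 292
c = 73² + 2² = 5329 + 4 = 5333
Verification: 5325² + 292² = 28355625 + 85264 = 28440889 = 5333² ✓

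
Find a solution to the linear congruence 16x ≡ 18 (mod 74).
x ≡ 15 (mod 37)

gcd(16, 74) = 2, which divides 18, so solutions exist.
Divide through by 2: 8x ≡ 9 (mod 37).
Find 8^(-1) mod 37 by the extended Euclidean algorithm:
37 = 4 × 8 + 5  ⟹  5 = (1)·37 + (-4)·8
8 = 1 × 5 + 3  ⟹  3 = (-1)·37 + (5)·8
5 = 1 × 3 + 2  ⟹  2 = (2)·37 + (-9)·8
3 = 1 × 2 + 1  ⟹  1 = (-3)·37 + (14)·8
So (14)·8 ≡ 1 (mod 37), i.e. 8^(-1) ≡ 14 (mod 37).
x ≡ 14 × 9 = 126 ≡ 15 (mod 37).
Check: 16 × 15 = 240 ≡ 18 (mod 74).
x ≡ 15 (mod 37), giving 2 solutions mod 74.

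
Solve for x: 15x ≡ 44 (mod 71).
x ≡ 55 (mod 71)

gcd(15, 71) = 1, which divides 44, so solutions exist.
Find 15^(-1) mod 71 by the extended Euclidean algorithm:
71 = 4 × 15 + 11  ⟹  11 = (1)·71 + (-4)·15
15 = 1 × 11 + 4  ⟹  4 = (-1)·71 + (5)·15
11 = 2 × 4 + 3  ⟹  3 = (3)·71 + (-14)·15
4 = 1 × 3 + 1  ⟹  1 = (-4)·71 + (19)·15
So (19)·15 ≡ 1 (mod 71), i.e. 15^(-1) ≡ 19 (mod 71).
x ≡ 19 × 44 = 836 ≡ 55 (mod 71).
Check: 15 × 55 = 825 ≡ 44 (mod 71).
Unique solution: x ≡ 55 (mod 71)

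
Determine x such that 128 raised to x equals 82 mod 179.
124

Baby-step giant-step with step n = ⌈√179⌉ = 14.
Baby steps 128^j mod 179 (j:value) for j=0..13: 0:1, 1:128, 2:95, 3:167, 4:75, 5:113, 6:144, 7:174, 8:76, 9:62, 10:60, 11:162, 12:151, 13:175.
Giant-step multiplier: 128^(-14) ≡ 128^(178-14) = 128^164 ≡ 43 (mod 179).
Giant steps γ_i = 82·43^i mod 179: γ_0=82, γ_1=125, γ_2=5, γ_3=36, γ_4=116, γ_5=155, γ_6=42, γ_7=16, γ_8=151 (in table at j=12).
x = i·n + j = 8·14 + 12 = 124.
Check: 128^124 ≡ 82 (mod 179).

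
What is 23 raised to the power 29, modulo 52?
43

Repeated squaring. Binary of 29 = 11101.
23^1 ≡ 23 (mod 52); 23^2 ≡ 9 (mod 52); 23^4 ≡ 29 (mod 52); 23^8 ≡ 9 (mod 52); 23^16 ≡ 29 (mod 52)
23^29 = 23^1 × 23^4 × 23^8 × 23^16 ≡ 43 (mod 52)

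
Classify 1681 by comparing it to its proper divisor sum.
deficient

Proper divisors of 1681: sum = 1 + 41 = 42
Since 42 < 1681, 1681 is deficient.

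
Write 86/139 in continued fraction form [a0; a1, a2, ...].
[0; 1, 1, 1, 1, 1, 1, 1, 6]

Euclidean algorithm steps:
86 = 0 × 139 + 86
139 = 1 × 86 + 53
86 = 1 × 53 + 33
53 = 1 × 33 + 20
33 = 1 × 20 + 13
20 = 1 × 13 + 7
13 = 1 × 7 + 6
7 = 1 × 6 + 1
6 = 6 × 1 + 0
Continued fraction: [0; 1, 1, 1, 1, 1, 1, 1, 6]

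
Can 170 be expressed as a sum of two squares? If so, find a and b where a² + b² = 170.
1² + 13² (a=1, b=13)

Factorization: 170 = 2 × 5 × 17
By Fermat: n is sum of two squares iff every prime p ≡ 3 (mod 4) appears to even power.
All primes ≡ 3 (mod 4) appear to even power.
Search a = 0, 1, 2, … for 170 - a² a perfect square: first hit at a = 1: 170 - 1 = 169 = 13².
170 = 1² + 13² = 1 + 169 ✓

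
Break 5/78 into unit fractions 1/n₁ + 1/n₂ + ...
1/16 + 1/624

Greedy algorithm:
5/78: ceiling(78/5) = 16, use 1/16
1/624: ceiling(624/1) = 624, use 1/624
Result: 5/78 = 1/16 + 1/624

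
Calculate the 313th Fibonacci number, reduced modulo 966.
643

Matrix identity: Q^n = [[F_(n+1), F_n], [F_n, F_(n-1)]] with Q = [[1,1],[1,0]].
n = 313 = 100111001₂. Square-and-multiply, entries mod 966:
Q^1 = [[1,1],[1,0]]
Q^2 = (Q^1)² = [[2,1],[1,1]]
Q^4 = (Q^2)² = [[5,3],[3,2]]
Q^9 = (Q^4)²·Q = [[55,34],[34,21]]
Q^19 = (Q^9)²·Q = [[3,317],[317,652]]
Q^39 = (Q^19)²·Q = [[945,34],[34,911]]
Q^78 = (Q^39)² = [[631,314],[314,317]]
Q^156 = (Q^78)² = [[233,144],[144,89]]
Q^313 = (Q^156)²·Q = [[643,643],[643,0]]
F_313 mod 966 = Q^313[0][1] = 643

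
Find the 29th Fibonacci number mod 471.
368

Matrix identity: Q^n = [[F_(n+1), F_n], [F_n, F_(n-1)]] with Q = [[1,1],[1,0]].
n = 29 = 11101₂. Square-and-multiply, entries mod 471:
Q^1 = [[1,1],[1,0]]
Q^3 = (Q^1)²·Q = [[3,2],[2,1]]
Q^7 = (Q^3)²·Q = [[21,13],[13,8]]
Q^14 = (Q^7)² = [[139,377],[377,233]]
Q^29 = (Q^14)²·Q = [[254,368],[368,357]]
F_29 mod 471 = Q^29[0][1] = 368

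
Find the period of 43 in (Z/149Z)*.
148

149 is prime, so ord(43) divides φ(149) = 148.
Divisors of 148: 1, 2, 4, 37, 74, 148.
Repeated squaring: 43^1 ≡ 43, 43^2 ≡ 61, 43^4 ≡ 145, 43^8 ≡ 16, 43^16 ≡ 107, 43^32 ≡ 125, 43^64 ≡ 129, 43^128 ≡ 102 (mod 149).
Test 43^d mod 149 for each divisor d in increasing order:
43^1 ≡ 43
43^2 ≡ 61
43^4 ≡ 145
43^37 = 43^32·43^4·43^1 ≡ 105
43^74 = 43^64·43^8·43^2 ≡ 148
43^148 = 43^128·43^16·43^4 ≡ 1  ← first divisor giving 1
The order is 148.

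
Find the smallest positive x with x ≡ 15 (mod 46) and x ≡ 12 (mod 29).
1027

Using Chinese Remainder Theorem:
M = 46 × 29 = 1334
M1 = 29, M2 = 46
y1 = 29^(-1) mod 46 = 27
y2 = 46^(-1) mod 29 = 12
x = (15×29×27 + 12×46×12) mod 1334 = 1027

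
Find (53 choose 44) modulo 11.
1

Using Lucas' theorem:
Write n=53 and k=44 in base 11:
n in base 11: [4, 9]
k in base 11: [4, 0]
C(53,44) mod 11 = ∏ C(n_i, k_i) mod 11
Digit binomials (mod 11): C(4,4) = 1; C(9,0) = 1
Product: 1 × 1 = 1 ≡ 1 (mod 11)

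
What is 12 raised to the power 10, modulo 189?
135

Repeated squaring. Binary of 10 = 1010.
12^1 ≡ 12 (mod 189); 12^2 ≡ 144 (mod 189); 12^4 ≡ 135 (mod 189); 12^8 ≡ 81 (mod 189)
12^10 = 12^2 × 12^8 ≡ 135 (mod 189)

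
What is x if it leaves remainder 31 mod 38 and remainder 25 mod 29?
373

Using Chinese Remainder Theorem:
M = 38 × 29 = 1102
M1 = 29, M2 = 38
y1 = 29^(-1) mod 38 = 21
y2 = 38^(-1) mod 29 = 13
x = (31×29×21 + 25×38×13) mod 1102 = 373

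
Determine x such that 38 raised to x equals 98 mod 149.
73

Baby-step giant-step with step n = ⌈√149⌉ = 13.
Baby steps 38^j mod 149 (j:value) for j=0..12: 0:1, 1:38, 2:103, 3:40, 4:30, 5:97, 6:110, 7:8, 8:6, 9:79, 10:22, 11:91, 12:31.
Giant-step multiplier: 38^(-13) ≡ 38^(148-13) = 38^135 ≡ 117 (mod 149).
Giant steps γ_i = 98·117^i mod 149: γ_0=98, γ_1=142, γ_2=75, γ_3=133, γ_4=65, γ_5=6 (in table at j=8).
x = i·n + j = 5·13 + 8 = 73.
Check: 38^73 ≡ 98 (mod 149).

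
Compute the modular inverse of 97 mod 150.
133

gcd(97, 150) = 1, so the inverse exists.
Extended Euclidean algorithm on (150, 97):
150 = 1 × 97 + 53  ⟹  53 = (1)·150 + (-1)·97
97 = 1 × 53 + 44  ⟹  44 = (-1)·150 + (2)·97
53 = 1 × 44 + 9  ⟹  9 = (2)·150 + (-3)·97
44 = 4 × 9 + 8  ⟹  8 = (-9)·150 + (14)·97
9 = 1 × 8 + 1  ⟹  1 = (11)·150 + (-17)·97
So (-17)·97 ≡ 1 (mod 150), i.e. 97^(-1) ≡ -17 ≡ 133 (mod 150).
Check: 97 × 133 = 12901 ≡ 1 (mod 150)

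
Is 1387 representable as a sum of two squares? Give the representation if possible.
Not possible

Factorization: 1387 = 19 × 73
By Fermat: n is sum of two squares iff every prime p ≡ 3 (mod 4) appears to even power.
Prime(s) ≡ 3 (mod 4) with odd exponent: [(19, 1)]
Therefore 1387 cannot be expressed as a² + b².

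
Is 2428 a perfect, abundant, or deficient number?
deficient

Proper divisors of 2428: sum = 1 + 2 + 4 + 607 + 1214 = 1828
Since 1828 < 2428, 2428 is deficient.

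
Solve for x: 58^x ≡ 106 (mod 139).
108

Baby-step giant-step with step n = ⌈√139⌉ = 12.
Baby steps 58^j mod 139 (j:value) for j=0..11: 0:1, 1:58, 2:28, 3:95, 4:89, 5:19, 6:129, 7:115, 8:137, 9:23, 10:83, 11:88.
Giant-step multiplier: 58^(-12) ≡ 58^(138-12) = 58^126 ≡ 57 (mod 139).
Giant steps γ_i = 106·57^i mod 139: γ_0=106, γ_1=65, γ_2=91, γ_3=44, γ_4=6, γ_5=64, γ_6=34, γ_7=131, γ_8=100, γ_9=1 (in table at j=0).
x = i·n + j = 9·12 + 0 = 108.
Check: 58^108 ≡ 106 (mod 139).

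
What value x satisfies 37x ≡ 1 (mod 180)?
73

gcd(37, 180) = 1, so the inverse exists.
Extended Euclidean algorithm on (180, 37):
180 = 4 × 37 + 32  ⟹  32 = (1)·180 + (-4)·37
37 = 1 × 32 + 5  ⟹  5 = (-1)·180 + (5)·37
32 = 6 × 5 + 2  ⟹  2 = (7)·180 + (-34)·37
5 = 2 × 2 + 1  ⟹  1 = (-15)·180 + (73)·37
So (73)·37 ≡ 1 (mod 180), i.e. 37^(-1) ≡ 73 (mod 180).
Check: 37 × 73 = 2701 ≡ 1 (mod 180)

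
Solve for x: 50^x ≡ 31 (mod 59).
35

Baby-step giant-step with step n = ⌈√59⌉ = 8.
Baby steps 50^j mod 59 (j:value) for j=0..7: 0:1, 1:50, 2:22, 3:38, 4:12, 5:10, 6:28, 7:43.
Giant-step multiplier: 50^(-8) ≡ 50^(58-8) = 50^50 ≡ 25 (mod 59).
Giant steps γ_i = 31·25^i mod 59: γ_0=31, γ_1=8, γ_2=23, γ_3=44, γ_4=38 (in table at j=3).
x = i·n + j = 4·8 + 3 = 35.
Check: 50^35 ≡ 31 (mod 59).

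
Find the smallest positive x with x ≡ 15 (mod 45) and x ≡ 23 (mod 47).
1950

Using Chinese Remainder Theorem:
M = 45 × 47 = 2115
M1 = 47, M2 = 45
y1 = 47^(-1) mod 45 = 23
y2 = 45^(-1) mod 47 = 23
x = (15×47×23 + 23×45×23) mod 2115 = 1950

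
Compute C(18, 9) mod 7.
5

Using Lucas' theorem:
Write n=18 and k=9 in base 7:
n in base 7: [2, 4]
k in base 7: [1, 2]
C(18,9) mod 7 = ∏ C(n_i, k_i) mod 7
Digit binomials (mod 7): C(2,1) = 2; C(4,2) = 6
Product: 2 × 6 = 12 ≡ 5 (mod 7)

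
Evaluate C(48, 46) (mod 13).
10

Using Lucas' theorem:
Write n=48 and k=46 in base 13:
n in base 13: [3, 9]
k in base 13: [3, 7]
C(48,46) mod 13 = ∏ C(n_i, k_i) mod 13
Digit binomials (mod 13): C(3,3) = 1; C(9,7) = 36 ≡ 10
Product: 1 × 10 = 10 ≡ 10 (mod 13)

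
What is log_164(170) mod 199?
25

Baby-step giant-step with step n = ⌈√199⌉ = 15.
Baby steps 164^j mod 199 (j:value) for j=0..14: 0:1, 1:164, 2:31, 3:109, 4:165, 5:195, 6:140, 7:75, 8:161, 9:136, 10:16, 11:37, 12:98, 13:152, 14:53.
Giant-step multiplier: 164^(-15) ≡ 164^(198-15) = 164^183 ≡ 171 (mod 199).
Giant steps γ_i = 170·171^i mod 199: γ_0=170, γ_1=16 (in table at j=10).
x = i·n + j = 1·15 + 10 = 25.
Check: 164^25 ≡ 170 (mod 199).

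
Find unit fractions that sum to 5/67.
1/14 + 1/313 + 1/293594

Greedy algorithm:
5/67: ceiling(67/5) = 14, use 1/14
3/938: ceiling(938/3) = 313, use 1/313
1/293594: ceiling(293594/1) = 293594, use 1/293594
Result: 5/67 = 1/14 + 1/313 + 1/293594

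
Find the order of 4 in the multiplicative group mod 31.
5

31 is prime, so ord(4) divides φ(31) = 30.
Divisors of 30: 1, 2, 3, 5, 6, 10, 15, 30.
Repeated squaring: 4^1 ≡ 4, 4^2 ≡ 16, 4^4 ≡ 8, 4^8 ≡ 2, 4^16 ≡ 4 (mod 31).
Test 4^d mod 31 for each divisor d in increasing order:
4^1 ≡ 4
4^2 ≡ 16
4^3 = 4^2·4^1 ≡ 2
4^5 = 4^4·4^1 ≡ 1  ← first divisor giving 1
The order is 5.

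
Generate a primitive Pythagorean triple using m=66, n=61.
(635, 8052, 8077)

Euclid's formula: a = m² - n², b = 2mn, c = m² + n²
m = 66, n = 61
a = 66² - 61² = 4356 - 3721 = 635
b = 2 × 66 × 61 = 8052
c = 66² + 61² = 4356 + 3721 = 8077
Verification: 635² + 8052² = 403225 + 64834704 = 65237929 = 8077² ✓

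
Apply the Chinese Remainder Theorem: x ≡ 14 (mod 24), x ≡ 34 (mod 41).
854

Using Chinese Remainder Theorem:
M = 24 × 41 = 984
M1 = 41, M2 = 24
y1 = 41^(-1) mod 24 = 17
y2 = 24^(-1) mod 41 = 12
x = (14×41×17 + 34×24×12) mod 984 = 854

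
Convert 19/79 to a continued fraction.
[0; 4, 6, 3]

Euclidean algorithm steps:
19 = 0 × 79 + 19
79 = 4 × 19 + 3
19 = 6 × 3 + 1
3 = 3 × 1 + 0
Continued fraction: [0; 4, 6, 3]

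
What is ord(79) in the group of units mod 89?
44

89 is prime, so ord(79) divides φ(89) = 88.
Divisors of 88: 1, 2, 4, 8, 11, 22, 44, 88.
Repeated squaring: 79^1 ≡ 79, 79^2 ≡ 11, 79^4 ≡ 32, 79^8 ≡ 45, 79^16 ≡ 67, 79^32 ≡ 39, 79^64 ≡ 8 (mod 89).
Test 79^d mod 89 for each divisor d in increasing order:
79^1 ≡ 79
79^2 ≡ 11
79^4 ≡ 32
79^8 ≡ 45
79^11 = 79^8·79^2·79^1 ≡ 34
79^22 = 79^16·79^4·79^2 ≡ 88
79^44 = 79^32·79^8·79^4 ≡ 1  ← first divisor giving 1
The order is 44.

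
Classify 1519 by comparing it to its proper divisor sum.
deficient

Proper divisors of 1519: sum = 1 + 7 + 31 + 49 + 217 = 305
Since 305 < 1519, 1519 is deficient.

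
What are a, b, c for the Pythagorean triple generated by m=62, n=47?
(1635, 5828, 6053)

Euclid's formula: a = m² - n², b = 2mn, c = m² + n²
m = 62, n = 47
a = 62² - 47² = 3844 - 2209 = 1635
b = 2 × 62 × 47 = 5828
c = 62² + 47² = 3844 + 2209 = 6053
Verification: 1635² + 5828² = 2673225 + 33965584 = 36638809 = 6053² ✓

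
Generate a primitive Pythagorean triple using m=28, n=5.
(759, 280, 809)

Euclid's formula: a = m² - n², b = 2mn, c = m² + n²
m = 28, n = 5
a = 28² - 5² = 784 - 25 = 759
b = 2 × 28 × 5 = 280
c = 28² + 5² = 784 + 25 = 809
Verification: 759² + 280² = 576081 + 78400 = 654481 = 809² ✓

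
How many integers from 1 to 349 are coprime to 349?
348

349 = 349
φ(n) = n × ∏(1 - 1/p) for each prime p dividing n
φ(349) = 349 × (1 - 1/349) = 348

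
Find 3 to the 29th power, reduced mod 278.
211

Repeated squaring. Binary of 29 = 11101.
3^1 ≡ 3 (mod 278); 3^2 ≡ 9 (mod 278); 3^4 ≡ 81 (mod 278); 3^8 ≡ 167 (mod 278); 3^16 ≡ 89 (mod 278)
3^29 = 3^1 × 3^4 × 3^8 × 3^16 ≡ 211 (mod 278)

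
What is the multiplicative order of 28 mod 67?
66

67 is prime, so ord(28) divides φ(67) = 66.
Divisors of 66: 1, 2, 3, 6, 11, 22, 33, 66.
Repeated squaring: 28^1 ≡ 28, 28^2 ≡ 47, 28^4 ≡ 65, 28^8 ≡ 4, 28^16 ≡ 16, 28^32 ≡ 55, 28^64 ≡ 10 (mod 67).
Test 28^d mod 67 for each divisor d in increasing order:
28^1 ≡ 28
28^2 ≡ 47
28^3 = 28^2·28^1 ≡ 43
28^6 = 28^4·28^2 ≡ 40
28^11 = 28^8·28^2·28^1 ≡ 38
28^22 = 28^16·28^4·28^2 ≡ 37
28^33 = 28^32·28^1 ≡ 66
28^66 = 28^64·28^2 ≡ 1  ← first divisor giving 1
The order is 66.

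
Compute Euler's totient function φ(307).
306

307 = 307
φ(n) = n × ∏(1 - 1/p) for each prime p dividing n
φ(307) = 307 × (1 - 1/307) = 306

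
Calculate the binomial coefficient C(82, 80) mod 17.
6

Using Lucas' theorem:
Write n=82 and k=80 in base 17:
n in base 17: [4, 14]
k in base 17: [4, 12]
C(82,80) mod 17 = ∏ C(n_i, k_i) mod 17
Digit binomials (mod 17): C(4,4) = 1; C(14,12) = 91 ≡ 6
Product: 1 × 6 = 6 ≡ 6 (mod 17)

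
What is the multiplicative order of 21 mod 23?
22

23 is prime, so ord(21) divides φ(23) = 22.
Divisors of 22: 1, 2, 11, 22.
Repeated squaring: 21^1 ≡ 21, 21^2 ≡ 4, 21^4 ≡ 16, 21^8 ≡ 3, 21^16 ≡ 9 (mod 23).
Test 21^d mod 23 for each divisor d in increasing order:
21^1 ≡ 21
21^2 ≡ 4
21^11 = 21^8·21^2·21^1 ≡ 22
21^22 = 21^16·21^4·21^2 ≡ 1  ← first divisor giving 1
The order is 22.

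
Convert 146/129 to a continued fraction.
[1; 7, 1, 1, 2, 3]

Euclidean algorithm steps:
146 = 1 × 129 + 17
129 = 7 × 17 + 10
17 = 1 × 10 + 7
10 = 1 × 7 + 3
7 = 2 × 3 + 1
3 = 3 × 1 + 0
Continued fraction: [1; 7, 1, 1, 2, 3]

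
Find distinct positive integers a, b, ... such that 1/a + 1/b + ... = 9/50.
1/6 + 1/75

Greedy algorithm:
9/50: ceiling(50/9) = 6, use 1/6
1/75: ceiling(75/1) = 75, use 1/75
Result: 9/50 = 1/6 + 1/75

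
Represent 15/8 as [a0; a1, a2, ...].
[1; 1, 7]

Euclidean algorithm steps:
15 = 1 × 8 + 7
8 = 1 × 7 + 1
7 = 7 × 1 + 0
Continued fraction: [1; 1, 7]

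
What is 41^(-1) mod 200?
161

gcd(41, 200) = 1, so the inverse exists.
Extended Euclidean algorithm on (200, 41):
200 = 4 × 41 + 36  ⟹  36 = (1)·200 + (-4)·41
41 = 1 × 36 + 5  ⟹  5 = (-1)·200 + (5)·41
36 = 7 × 5 + 1  ⟹  1 = (8)·200 + (-39)·41
So (-39)·41 ≡ 1 (mod 200), i.e. 41^(-1) ≡ -39 ≡ 161 (mod 200).
Check: 41 × 161 = 6601 ≡ 1 (mod 200)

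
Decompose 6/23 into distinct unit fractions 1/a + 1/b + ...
1/4 + 1/92

Greedy algorithm:
6/23: ceiling(23/6) = 4, use 1/4
1/92: ceiling(92/1) = 92, use 1/92
Result: 6/23 = 1/4 + 1/92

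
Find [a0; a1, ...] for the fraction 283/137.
[2; 15, 4, 2]

Euclidean algorithm steps:
283 = 2 × 137 + 9
137 = 15 × 9 + 2
9 = 4 × 2 + 1
2 = 2 × 1 + 0
Continued fraction: [2; 15, 4, 2]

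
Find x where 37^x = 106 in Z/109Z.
86

Baby-step giant-step with step n = ⌈√109⌉ = 11.
Baby steps 37^j mod 109 (j:value) for j=0..10: 0:1, 1:37, 2:61, 3:77, 4:15, 5:10, 6:43, 7:65, 8:7, 9:41, 10:100.
Giant-step multiplier: 37^(-11) ≡ 37^(108-11) = 37^97 ≡ 18 (mod 109).
Giant steps γ_i = 106·18^i mod 109: γ_0=106, γ_1=55, γ_2=9, γ_3=53, γ_4=82, γ_5=59, γ_6=81, γ_7=41 (in table at j=9).
x = i·n + j = 7·11 + 9 = 86.
Check: 37^86 ≡ 106 (mod 109).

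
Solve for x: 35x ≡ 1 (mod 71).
69

gcd(35, 71) = 1, so the inverse exists.
Extended Euclidean algorithm on (71, 35):
71 = 2 × 35 + 1  ⟹  1 = (1)·71 + (-2)·35
So (-2)·35 ≡ 1 (mod 71), i.e. 35^(-1) ≡ -2 ≡ 69 (mod 71).
Check: 35 × 69 = 2415 ≡ 1 (mod 71)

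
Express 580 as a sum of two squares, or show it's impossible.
2² + 24² (a=2, b=24)

Factorization: 580 = 2^2 × 5 × 29
By Fermat: n is sum of two squares iff every prime p ≡ 3 (mod 4) appears to even power.
All primes ≡ 3 (mod 4) appear to even power.
Search a = 0, 1, 2, … for 580 - a² a perfect square: first hit at a = 2: 580 - 4 = 576 = 24².
580 = 2² + 24² = 4 + 576 ✓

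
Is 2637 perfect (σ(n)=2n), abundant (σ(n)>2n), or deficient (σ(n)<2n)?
deficient

Proper divisors of 2637: sum = 1 + 3 + 9 + 293 + 879 = 1185
Since 1185 < 2637, 2637 is deficient.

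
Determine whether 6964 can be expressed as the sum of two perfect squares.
58² + 60² (a=58, b=60)

Factorization: 6964 = 2^2 × 1741
By Fermat: n is sum of two squares iff every prime p ≡ 3 (mod 4) appears to even power.
All primes ≡ 3 (mod 4) appear to even power.
Search a = 0, 1, 2, … for 6964 - a² a perfect square: first hit at a = 58: 6964 - 3364 = 3600 = 60².
6964 = 58² + 60² = 3364 + 3600 ✓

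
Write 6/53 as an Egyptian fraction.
1/9 + 1/477

Greedy algorithm:
6/53: ceiling(53/6) = 9, use 1/9
1/477: ceiling(477/1) = 477, use 1/477
Result: 6/53 = 1/9 + 1/477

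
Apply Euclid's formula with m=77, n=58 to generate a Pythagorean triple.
(2565, 8932, 9293)

Euclid's formula: a = m² - n², b = 2mn, c = m² + n²
m = 77, n = 58
a = 77² - 58² = 5929 - 3364 = 2565
b = 2 × 77 × 58 = 8932
c = 77² + 58² = 5929 + 3364 = 9293
Verification: 2565² + 8932² = 6579225 + 79780624 = 86359849 = 9293² ✓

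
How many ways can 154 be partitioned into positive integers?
60356673280

p(n) counts ways to write n as a sum of positive integers (order ignored).
Euler's pentagonal recurrence: p(k) = p(k-1) + p(k-2) - p(k-5) - p(k-7) + p(k-12) + p(k-15) - ... (offsets j(3j∓1)/2, signs ++--, p(0)=1, p(<0)=0).
DP table for k = 0..153: p(0)=1, p(1)=1, p(2)=2, p(3)=3, p(4)=5, p(5)=7, p(6)=11, p(7)=15, p(8)=22, p(9)=30, p(10)=42, p(11)=56, p(12)=77, p(13)=101, p(14)=135, p(15)=176, p(16)=231, p(17)=297, p(18)=385, p(19)=490, p(20)=627, p(21)=792, p(22)=1002, p(23)=1255, p(24)=1575, p(25)=1958, p(26)=2436, p(27)=3010, p(28)=3718, p(29)=4565, p(30)=5604, p(31)=6842, p(32)=8349, p(33)=10143, p(34)=12310, p(35)=14883, p(36)=17977, p(37)=21637, p(38)=26015, p(39)=31185, p(40)=37338, p(41)=44583, p(42)=53174, p(43)=63261, p(44)=75175, p(45)=89134, p(46)=105558, p(47)=124754, p(48)=147273, p(49)=173525, p(50)=204226, p(51)=239943, p(52)=281589, p(53)=329931, p(54)=386155, p(55)=451276, p(56)=526823, p(57)=614154, p(58)=715220, p(59)=831820, p(60)=966467, p(61)=1121505, p(62)=1300156, p(63)=1505499, p(64)=1741630, p(65)=2012558, p(66)=2323520, p(67)=2679689, p(68)=3087735, p(69)=3554345, p(70)=4087968, p(71)=4697205, p(72)=5392783, p(73)=6185689, p(74)=7089500, p(75)=8118264, p(76)=9289091, p(77)=10619863, p(78)=12132164, p(79)=13848650, p(80)=15796476, p(81)=18004327, p(82)=20506255, p(83)=23338469, p(84)=26543660, p(85)=30167357, p(86)=34262962, p(87)=38887673, p(88)=44108109, p(89)=49995925, p(90)=56634173, p(91)=64112359, p(92)=72533807, p(93)=82010177, p(94)=92669720, p(95)=104651419, p(96)=118114304, p(97)=133230930, p(98)=150198136, p(99)=169229875, p(100)=190569292, p(101)=214481126, p(102)=241265379, p(103)=271248950, p(104)=304801365, p(105)=342325709, p(106)=384276336, p(107)=431149389, p(108)=483502844, p(109)=541946240, p(110)=607163746, p(111)=679903203, p(112)=761002156, p(113)=851376628, p(114)=952050665, p(115)=1064144451, p(116)=1188908248, p(117)=1327710076, p(118)=1482074143, p(119)=1653668665, p(120)=1844349560, p(121)=2056148051, p(122)=2291320912, p(123)=2552338241, p(124)=2841940500, p(125)=3163127352, p(126)=3519222692, p(127)=3913864295, p(128)=4351078600, p(129)=4835271870, p(130)=5371315400, p(131)=5964539504, p(132)=6620830889, p(133)=7346629512, p(134)=8149040695, p(135)=9035836076, p(136)=10015581680, p(137)=11097645016, p(138)=12292341831, p(139)=13610949895, p(140)=15065878135, p(141)=16670689208, p(142)=18440293320, p(143)=20390982757, p(144)=22540654445, p(145)=24908858009, p(146)=27517052599, p(147)=30388671978, p(148)=33549419497, p(149)=37027355200, p(150)=40853235313, p(151)=45060624582, p(152)=49686288421, p(153)=54770336324.
Final step: p(154) = p(153) + p(152) - p(149) - p(147) + p(142) + p(139) - p(132) - p(128) + p(119) + p(114) - p(103) - p(97) + p(84) + p(77) - p(62) - p(54) + p(37) + p(28) - p(9)
= 54770336324 + 49686288421 - 37027355200 - 30388671978 + 18440293320 + 13610949895 - 6620830889 - 4351078600 + 1653668665 + 952050665 - 271248950 - 133230930 + 26543660 + 10619863 - 1300156 - 386155 + 21637 + 3718 - 30
= 60356673280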